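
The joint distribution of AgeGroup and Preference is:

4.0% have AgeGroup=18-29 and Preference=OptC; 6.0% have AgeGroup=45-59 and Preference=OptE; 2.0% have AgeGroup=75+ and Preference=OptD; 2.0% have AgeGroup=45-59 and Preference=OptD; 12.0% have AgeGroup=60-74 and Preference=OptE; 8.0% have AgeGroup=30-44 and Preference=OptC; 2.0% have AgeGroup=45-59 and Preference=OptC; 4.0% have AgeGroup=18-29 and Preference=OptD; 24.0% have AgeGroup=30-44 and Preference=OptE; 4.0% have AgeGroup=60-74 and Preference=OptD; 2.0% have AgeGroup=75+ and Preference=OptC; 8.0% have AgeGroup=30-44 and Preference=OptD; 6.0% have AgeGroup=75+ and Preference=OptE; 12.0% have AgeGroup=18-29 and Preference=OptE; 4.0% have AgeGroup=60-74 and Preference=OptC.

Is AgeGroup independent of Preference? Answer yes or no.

yes

Every cell satisfies P(AgeGroup,Preference) = P(AgeGroup)·P(Preference). For instance P(AgeGroup=30-44) = 0.400, P(Preference=OptE) = 0.600, and 0.400×0.600 = 0.240 matches the joint entry. So AgeGroup and Preference are independent.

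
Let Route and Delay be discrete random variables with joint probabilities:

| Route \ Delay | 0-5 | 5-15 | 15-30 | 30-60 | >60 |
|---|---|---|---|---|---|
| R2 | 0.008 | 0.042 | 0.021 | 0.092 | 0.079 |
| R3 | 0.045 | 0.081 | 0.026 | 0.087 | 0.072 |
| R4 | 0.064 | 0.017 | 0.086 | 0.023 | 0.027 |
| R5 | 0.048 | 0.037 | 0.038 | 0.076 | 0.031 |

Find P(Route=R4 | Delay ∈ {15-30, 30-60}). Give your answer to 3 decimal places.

0.243

P(Delay=15-30) = 0.021 + 0.026 + 0.086 + 0.038 = 0.171.
P(Delay=30-60) = 0.092 + 0.087 + 0.023 + 0.076 = 0.278.
P(Delay ∈ {15-30, 30-60}) = 0.171 + 0.278 = 0.449; P(Route=R4, Delay ∈ {15-30, 30-60}) = 0.086 + 0.023 = 0.109.
P(Route=R4 | Delay ∈ {15-30, 30-60}) = 0.109/0.449 = 0.243.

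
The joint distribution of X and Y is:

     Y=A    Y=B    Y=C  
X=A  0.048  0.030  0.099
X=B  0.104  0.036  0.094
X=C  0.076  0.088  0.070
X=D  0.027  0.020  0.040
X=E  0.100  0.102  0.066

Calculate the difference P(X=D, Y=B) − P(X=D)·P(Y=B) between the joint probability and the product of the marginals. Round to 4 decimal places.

P(X=D) = 0.027 + 0.020 + 0.040 = 0.087.
P(Y=B) = 0.030 + 0.036 + 0.088 + 0.020 + 0.102 = 0.276.
P(X=D, Y=B) − P(X=D)P(Y=B) = 0.020 − 0.087×0.276 = -0.0040.

-0.0040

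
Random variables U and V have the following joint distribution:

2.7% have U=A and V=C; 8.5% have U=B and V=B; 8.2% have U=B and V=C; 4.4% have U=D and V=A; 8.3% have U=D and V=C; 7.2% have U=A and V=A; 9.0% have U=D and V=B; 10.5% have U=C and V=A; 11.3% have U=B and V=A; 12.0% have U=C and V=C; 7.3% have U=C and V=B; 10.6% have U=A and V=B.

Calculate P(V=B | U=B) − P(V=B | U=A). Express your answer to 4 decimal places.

P(U=B) = 0.113 + 0.085 + 0.082 = 0.280; P(V=B | U=B) = 0.085/0.280 = 0.30357.
P(U=A) = 0.072 + 0.106 + 0.027 = 0.205; P(V=B | U=A) = 0.106/0.205 = 0.51707.
Difference = -0.2135.

-0.2135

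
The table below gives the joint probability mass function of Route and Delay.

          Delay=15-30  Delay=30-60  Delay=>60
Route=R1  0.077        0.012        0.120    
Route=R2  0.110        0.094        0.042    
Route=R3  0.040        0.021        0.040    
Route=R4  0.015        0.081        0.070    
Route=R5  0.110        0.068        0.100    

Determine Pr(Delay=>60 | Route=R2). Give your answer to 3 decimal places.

0.171

P(Route=R2) = 0.110 + 0.094 + 0.042 = 0.246.
P(Delay=>60 | Route=R2) = 0.042/0.246 = 0.171.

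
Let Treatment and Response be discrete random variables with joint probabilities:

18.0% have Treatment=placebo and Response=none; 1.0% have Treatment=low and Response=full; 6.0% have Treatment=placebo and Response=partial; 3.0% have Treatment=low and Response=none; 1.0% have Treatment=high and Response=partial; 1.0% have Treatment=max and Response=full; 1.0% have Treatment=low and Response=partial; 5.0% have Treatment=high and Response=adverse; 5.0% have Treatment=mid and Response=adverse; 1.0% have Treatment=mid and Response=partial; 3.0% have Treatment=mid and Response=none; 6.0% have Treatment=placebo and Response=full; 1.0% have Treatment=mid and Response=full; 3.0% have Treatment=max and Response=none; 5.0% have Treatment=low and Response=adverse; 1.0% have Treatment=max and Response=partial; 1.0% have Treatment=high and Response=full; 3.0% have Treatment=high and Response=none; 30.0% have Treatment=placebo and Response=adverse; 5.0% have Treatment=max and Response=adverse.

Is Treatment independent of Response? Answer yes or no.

Every cell satisfies P(Treatment,Response) = P(Treatment)·P(Response). For instance P(Treatment=high) = 0.100, P(Response=partial) = 0.100, and 0.100×0.100 = 0.010 matches the joint entry. So Treatment and Response are independent.

yes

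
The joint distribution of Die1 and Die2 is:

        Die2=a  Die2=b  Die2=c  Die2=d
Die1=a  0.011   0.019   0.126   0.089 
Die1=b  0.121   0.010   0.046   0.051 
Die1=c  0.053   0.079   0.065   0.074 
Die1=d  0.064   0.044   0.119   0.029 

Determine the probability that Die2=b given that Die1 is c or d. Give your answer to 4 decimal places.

P(Die1=c) = 0.053 + 0.079 + 0.065 + 0.074 = 0.271.
P(Die1=d) = 0.064 + 0.044 + 0.119 + 0.029 = 0.256.
P(Die1 ∈ {c, d}) = 0.271 + 0.256 = 0.527; P(Die2=b, Die1 ∈ {c, d}) = 0.079 + 0.044 = 0.123.
P(Die2=b | Die1 ∈ {c, d}) = 0.123/0.527 = 0.2334.

0.2334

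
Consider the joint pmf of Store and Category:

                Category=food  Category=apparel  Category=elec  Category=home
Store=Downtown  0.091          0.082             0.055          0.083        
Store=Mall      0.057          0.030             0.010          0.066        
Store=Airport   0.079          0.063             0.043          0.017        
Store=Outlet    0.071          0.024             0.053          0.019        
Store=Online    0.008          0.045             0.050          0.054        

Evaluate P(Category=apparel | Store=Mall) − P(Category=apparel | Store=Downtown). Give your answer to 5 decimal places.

P(Store=Mall) = 0.057 + 0.030 + 0.010 + 0.066 = 0.163; P(Category=apparel | Store=Mall) = 0.030/0.163 = 0.184049.
P(Store=Downtown) = 0.091 + 0.082 + 0.055 + 0.083 = 0.311; P(Category=apparel | Store=Downtown) = 0.082/0.311 = 0.263666.
Difference = -0.07962.

-0.07962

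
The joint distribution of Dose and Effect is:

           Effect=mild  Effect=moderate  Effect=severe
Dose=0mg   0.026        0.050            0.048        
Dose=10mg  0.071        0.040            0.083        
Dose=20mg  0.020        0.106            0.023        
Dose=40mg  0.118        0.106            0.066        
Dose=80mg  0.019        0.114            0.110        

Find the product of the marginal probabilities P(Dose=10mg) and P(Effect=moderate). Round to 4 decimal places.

0.0807

P(Dose=10mg) = 0.071 + 0.040 + 0.083 = 0.194.
P(Effect=moderate) = 0.050 + 0.040 + 0.106 + 0.106 + 0.114 = 0.416.
Product: 0.194 × 0.416 = 0.0807.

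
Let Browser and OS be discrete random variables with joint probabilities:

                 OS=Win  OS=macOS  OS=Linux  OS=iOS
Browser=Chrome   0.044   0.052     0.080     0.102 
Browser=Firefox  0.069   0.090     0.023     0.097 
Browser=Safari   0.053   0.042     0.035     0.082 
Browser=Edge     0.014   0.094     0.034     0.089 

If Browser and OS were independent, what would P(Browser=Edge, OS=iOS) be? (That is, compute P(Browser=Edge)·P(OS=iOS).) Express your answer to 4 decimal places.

0.0855

P(Browser=Edge) = 0.014 + 0.094 + 0.034 + 0.089 = 0.231.
P(OS=iOS) = 0.102 + 0.097 + 0.082 + 0.089 = 0.370.
Product: 0.231 × 0.370 = 0.0855.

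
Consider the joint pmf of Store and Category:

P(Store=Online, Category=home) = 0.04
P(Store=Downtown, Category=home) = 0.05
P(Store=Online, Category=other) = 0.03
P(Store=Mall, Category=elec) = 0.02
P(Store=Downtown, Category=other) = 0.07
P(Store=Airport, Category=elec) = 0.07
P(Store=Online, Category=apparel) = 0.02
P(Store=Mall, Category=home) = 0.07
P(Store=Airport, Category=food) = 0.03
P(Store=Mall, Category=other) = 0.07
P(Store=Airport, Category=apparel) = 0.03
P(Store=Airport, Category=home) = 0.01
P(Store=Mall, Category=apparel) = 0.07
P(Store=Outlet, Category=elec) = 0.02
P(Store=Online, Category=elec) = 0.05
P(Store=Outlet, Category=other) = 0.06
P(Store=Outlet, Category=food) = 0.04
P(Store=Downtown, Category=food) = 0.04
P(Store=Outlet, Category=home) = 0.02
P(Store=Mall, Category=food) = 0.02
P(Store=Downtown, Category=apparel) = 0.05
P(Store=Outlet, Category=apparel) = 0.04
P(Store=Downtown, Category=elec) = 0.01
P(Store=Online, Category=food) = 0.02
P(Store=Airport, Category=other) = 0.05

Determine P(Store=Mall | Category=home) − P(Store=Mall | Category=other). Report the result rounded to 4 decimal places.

0.1184

P(Category=home) = 0.05 + 0.07 + 0.01 + 0.02 + 0.04 = 0.19; P(Store=Mall | Category=home) = 0.07/0.19 = 0.36842.
P(Category=other) = 0.07 + 0.07 + 0.05 + 0.06 + 0.03 = 0.28; P(Store=Mall | Category=other) = 0.07/0.28 = 0.25000.
Difference = 0.1184.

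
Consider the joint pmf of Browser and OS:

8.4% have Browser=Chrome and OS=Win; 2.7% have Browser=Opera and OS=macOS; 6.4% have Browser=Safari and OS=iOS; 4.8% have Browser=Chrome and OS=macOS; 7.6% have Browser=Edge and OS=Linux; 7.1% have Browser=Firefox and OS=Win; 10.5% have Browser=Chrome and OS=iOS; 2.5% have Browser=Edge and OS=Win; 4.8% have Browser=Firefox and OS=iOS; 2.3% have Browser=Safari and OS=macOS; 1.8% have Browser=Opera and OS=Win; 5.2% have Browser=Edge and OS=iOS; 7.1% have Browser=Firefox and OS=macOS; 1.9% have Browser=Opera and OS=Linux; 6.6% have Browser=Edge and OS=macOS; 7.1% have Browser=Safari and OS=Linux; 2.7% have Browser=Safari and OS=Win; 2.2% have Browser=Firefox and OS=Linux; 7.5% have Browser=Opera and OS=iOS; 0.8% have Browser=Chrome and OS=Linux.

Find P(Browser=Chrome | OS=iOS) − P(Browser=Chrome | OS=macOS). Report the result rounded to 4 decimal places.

P(OS=iOS) = 0.105 + 0.048 + 0.064 + 0.052 + 0.075 = 0.344; P(Browser=Chrome | OS=iOS) = 0.105/0.344 = 0.30523.
P(OS=macOS) = 0.048 + 0.071 + 0.023 + 0.066 + 0.027 = 0.235; P(Browser=Chrome | OS=macOS) = 0.048/0.235 = 0.20426.
Difference = 0.1010.

0.1010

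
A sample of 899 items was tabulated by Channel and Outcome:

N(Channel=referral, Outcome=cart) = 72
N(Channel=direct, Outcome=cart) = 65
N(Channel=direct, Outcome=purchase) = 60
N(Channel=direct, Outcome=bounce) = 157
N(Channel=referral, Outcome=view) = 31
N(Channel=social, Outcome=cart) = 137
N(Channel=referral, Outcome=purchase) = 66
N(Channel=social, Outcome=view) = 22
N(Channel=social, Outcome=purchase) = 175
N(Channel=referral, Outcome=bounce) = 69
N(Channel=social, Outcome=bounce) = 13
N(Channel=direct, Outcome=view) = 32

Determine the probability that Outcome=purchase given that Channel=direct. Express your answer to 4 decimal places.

0.1911

Total with Channel=direct: 157 + 32 + 65 + 60 = 314.
P(Outcome=purchase | Channel=direct) = 60/314 = 0.1911.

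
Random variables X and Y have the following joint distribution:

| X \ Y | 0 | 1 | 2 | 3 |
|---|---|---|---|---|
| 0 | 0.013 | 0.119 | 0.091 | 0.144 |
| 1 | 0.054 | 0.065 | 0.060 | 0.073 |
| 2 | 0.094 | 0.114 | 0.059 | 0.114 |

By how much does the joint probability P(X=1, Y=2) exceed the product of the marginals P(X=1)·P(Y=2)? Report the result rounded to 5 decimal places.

P(X=1) = 0.054 + 0.065 + 0.060 + 0.073 = 0.252.
P(Y=2) = 0.091 + 0.060 + 0.059 = 0.210.
P(X=1, Y=2) − P(X=1)P(Y=2) = 0.060 − 0.252×0.210 = 0.00708.

0.00708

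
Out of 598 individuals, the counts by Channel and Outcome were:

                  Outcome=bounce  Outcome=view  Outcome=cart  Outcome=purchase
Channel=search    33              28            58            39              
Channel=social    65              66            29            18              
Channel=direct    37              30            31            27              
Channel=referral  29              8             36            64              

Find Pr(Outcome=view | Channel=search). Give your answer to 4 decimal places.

0.1772

Total with Channel=search: 33 + 28 + 58 + 39 = 158.
P(Outcome=view | Channel=search) = 28/158 = 0.1772.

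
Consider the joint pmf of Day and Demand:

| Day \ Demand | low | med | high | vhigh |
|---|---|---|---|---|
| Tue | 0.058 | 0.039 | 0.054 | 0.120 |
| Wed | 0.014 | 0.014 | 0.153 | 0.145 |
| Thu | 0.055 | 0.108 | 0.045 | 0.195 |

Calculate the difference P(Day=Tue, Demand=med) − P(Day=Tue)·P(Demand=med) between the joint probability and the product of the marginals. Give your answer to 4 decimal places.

P(Day=Tue) = 0.058 + 0.039 + 0.054 + 0.120 = 0.271.
P(Demand=med) = 0.039 + 0.014 + 0.108 = 0.161.
P(Day=Tue, Demand=med) − P(Day=Tue)P(Demand=med) = 0.039 − 0.271×0.161 = -0.0046.

-0.0046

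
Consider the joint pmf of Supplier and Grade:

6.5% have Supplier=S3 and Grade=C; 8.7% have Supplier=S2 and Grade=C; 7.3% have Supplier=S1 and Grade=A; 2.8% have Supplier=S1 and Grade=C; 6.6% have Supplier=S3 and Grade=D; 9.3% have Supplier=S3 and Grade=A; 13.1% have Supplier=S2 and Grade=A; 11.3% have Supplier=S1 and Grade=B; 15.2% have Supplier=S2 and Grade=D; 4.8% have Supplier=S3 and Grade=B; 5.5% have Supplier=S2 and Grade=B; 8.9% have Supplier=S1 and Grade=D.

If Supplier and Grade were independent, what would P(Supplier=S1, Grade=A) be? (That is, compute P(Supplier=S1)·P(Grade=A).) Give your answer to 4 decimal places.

P(Supplier=S1) = 0.073 + 0.113 + 0.028 + 0.089 = 0.303.
P(Grade=A) = 0.073 + 0.131 + 0.093 = 0.297.
Product: 0.303 × 0.297 = 0.0900.

0.0900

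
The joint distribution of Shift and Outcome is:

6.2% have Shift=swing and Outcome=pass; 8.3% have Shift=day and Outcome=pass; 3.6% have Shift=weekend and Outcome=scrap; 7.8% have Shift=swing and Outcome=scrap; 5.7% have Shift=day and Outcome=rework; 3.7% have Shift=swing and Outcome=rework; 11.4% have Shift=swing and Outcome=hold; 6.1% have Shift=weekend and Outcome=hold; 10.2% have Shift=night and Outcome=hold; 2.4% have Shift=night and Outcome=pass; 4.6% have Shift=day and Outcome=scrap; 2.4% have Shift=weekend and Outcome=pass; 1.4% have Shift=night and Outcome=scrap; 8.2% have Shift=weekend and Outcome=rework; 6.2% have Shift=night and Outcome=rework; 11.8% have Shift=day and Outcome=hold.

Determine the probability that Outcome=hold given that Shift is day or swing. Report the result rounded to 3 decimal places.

0.390

P(Shift=day) = 0.083 + 0.057 + 0.046 + 0.118 = 0.304.
P(Shift=swing) = 0.062 + 0.037 + 0.078 + 0.114 = 0.291.
P(Shift ∈ {day, swing}) = 0.304 + 0.291 = 0.595; P(Outcome=hold, Shift ∈ {day, swing}) = 0.118 + 0.114 = 0.232.
P(Outcome=hold | Shift ∈ {day, swing}) = 0.232/0.595 = 0.390.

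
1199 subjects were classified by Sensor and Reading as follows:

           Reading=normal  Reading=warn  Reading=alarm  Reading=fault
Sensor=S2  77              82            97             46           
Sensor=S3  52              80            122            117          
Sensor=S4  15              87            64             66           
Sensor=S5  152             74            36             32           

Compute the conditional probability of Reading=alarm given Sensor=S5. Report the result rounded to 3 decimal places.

0.122

Total with Sensor=S5: 152 + 74 + 36 + 32 = 294.
P(Reading=alarm | Sensor=S5) = 36/294 = 0.122.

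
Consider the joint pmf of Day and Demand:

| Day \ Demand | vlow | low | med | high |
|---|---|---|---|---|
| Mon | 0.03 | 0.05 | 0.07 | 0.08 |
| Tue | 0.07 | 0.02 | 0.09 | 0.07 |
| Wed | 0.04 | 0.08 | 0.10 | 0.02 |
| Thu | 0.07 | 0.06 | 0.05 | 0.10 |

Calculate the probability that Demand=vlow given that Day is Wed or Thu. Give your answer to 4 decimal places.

P(Day=Wed) = 0.04 + 0.08 + 0.10 + 0.02 = 0.24.
P(Day=Thu) = 0.07 + 0.06 + 0.05 + 0.10 = 0.28.
P(Day ∈ {Wed, Thu}) = 0.24 + 0.28 = 0.52; P(Demand=vlow, Day ∈ {Wed, Thu}) = 0.04 + 0.07 = 0.11.
P(Demand=vlow | Day ∈ {Wed, Thu}) = 0.11/0.52 = 0.2115.

0.2115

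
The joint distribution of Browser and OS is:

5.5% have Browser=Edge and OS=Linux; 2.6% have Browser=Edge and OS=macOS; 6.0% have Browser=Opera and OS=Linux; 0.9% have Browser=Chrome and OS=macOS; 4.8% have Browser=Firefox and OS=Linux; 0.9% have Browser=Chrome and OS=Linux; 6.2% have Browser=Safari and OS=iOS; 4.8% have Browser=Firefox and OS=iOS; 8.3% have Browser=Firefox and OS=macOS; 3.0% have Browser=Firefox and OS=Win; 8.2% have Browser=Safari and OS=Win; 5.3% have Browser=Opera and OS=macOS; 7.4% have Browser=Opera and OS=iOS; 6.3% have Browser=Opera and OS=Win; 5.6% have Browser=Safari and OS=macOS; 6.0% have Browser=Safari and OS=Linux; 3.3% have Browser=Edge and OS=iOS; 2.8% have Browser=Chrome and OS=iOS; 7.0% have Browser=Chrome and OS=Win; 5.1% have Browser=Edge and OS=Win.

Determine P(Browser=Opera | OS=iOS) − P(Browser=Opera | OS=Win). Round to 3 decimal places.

P(OS=iOS) = 0.028 + 0.048 + 0.062 + 0.033 + 0.074 = 0.245; P(Browser=Opera | OS=iOS) = 0.074/0.245 = 0.3020.
P(OS=Win) = 0.070 + 0.030 + 0.082 + 0.051 + 0.063 = 0.296; P(Browser=Opera | OS=Win) = 0.063/0.296 = 0.2128.
Difference = 0.089.

0.089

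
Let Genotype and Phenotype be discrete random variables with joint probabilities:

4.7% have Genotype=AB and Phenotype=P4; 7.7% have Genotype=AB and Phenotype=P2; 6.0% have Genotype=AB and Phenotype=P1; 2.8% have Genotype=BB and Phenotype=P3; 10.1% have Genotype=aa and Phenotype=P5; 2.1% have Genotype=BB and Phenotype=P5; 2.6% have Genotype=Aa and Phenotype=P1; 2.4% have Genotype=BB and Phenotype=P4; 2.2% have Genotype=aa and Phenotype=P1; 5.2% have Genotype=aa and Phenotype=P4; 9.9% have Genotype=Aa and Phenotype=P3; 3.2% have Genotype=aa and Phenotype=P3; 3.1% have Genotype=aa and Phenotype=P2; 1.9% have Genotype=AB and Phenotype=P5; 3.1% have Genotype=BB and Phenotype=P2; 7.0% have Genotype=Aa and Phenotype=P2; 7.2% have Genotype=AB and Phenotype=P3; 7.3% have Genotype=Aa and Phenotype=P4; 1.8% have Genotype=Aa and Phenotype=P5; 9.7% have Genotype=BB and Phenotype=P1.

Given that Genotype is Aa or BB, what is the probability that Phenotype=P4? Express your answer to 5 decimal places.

P(Genotype=Aa) = 0.026 + 0.070 + 0.099 + 0.073 + 0.018 = 0.286.
P(Genotype=BB) = 0.097 + 0.031 + 0.028 + 0.024 + 0.021 = 0.201.
P(Genotype ∈ {Aa, BB}) = 0.286 + 0.201 = 0.487; P(Phenotype=P4, Genotype ∈ {Aa, BB}) = 0.073 + 0.024 = 0.097.
P(Phenotype=P4 | Genotype ∈ {Aa, BB}) = 0.097/0.487 = 0.19918.

0.19918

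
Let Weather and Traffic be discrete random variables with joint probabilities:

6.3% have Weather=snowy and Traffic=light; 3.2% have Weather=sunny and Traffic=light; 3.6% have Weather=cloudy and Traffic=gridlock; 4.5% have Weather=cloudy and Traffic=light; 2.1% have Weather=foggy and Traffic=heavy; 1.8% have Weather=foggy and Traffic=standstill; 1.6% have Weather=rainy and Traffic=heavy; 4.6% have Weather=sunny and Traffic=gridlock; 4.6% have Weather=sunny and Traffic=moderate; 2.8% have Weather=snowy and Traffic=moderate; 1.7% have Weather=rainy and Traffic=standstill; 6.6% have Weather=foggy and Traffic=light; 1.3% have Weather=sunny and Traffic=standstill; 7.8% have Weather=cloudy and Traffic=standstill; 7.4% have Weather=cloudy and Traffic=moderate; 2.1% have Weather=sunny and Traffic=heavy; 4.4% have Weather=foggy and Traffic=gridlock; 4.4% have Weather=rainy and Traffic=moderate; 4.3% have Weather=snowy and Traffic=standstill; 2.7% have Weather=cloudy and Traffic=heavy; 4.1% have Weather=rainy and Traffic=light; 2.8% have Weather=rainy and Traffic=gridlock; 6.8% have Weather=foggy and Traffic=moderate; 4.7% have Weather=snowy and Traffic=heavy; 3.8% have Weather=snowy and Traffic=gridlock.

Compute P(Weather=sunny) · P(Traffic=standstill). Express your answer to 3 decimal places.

P(Weather=sunny) = 0.032 + 0.046 + 0.021 + 0.046 + 0.013 = 0.158.
P(Traffic=standstill) = 0.013 + 0.078 + 0.017 + 0.043 + 0.018 = 0.169.
Product: 0.158 × 0.169 = 0.027.

0.027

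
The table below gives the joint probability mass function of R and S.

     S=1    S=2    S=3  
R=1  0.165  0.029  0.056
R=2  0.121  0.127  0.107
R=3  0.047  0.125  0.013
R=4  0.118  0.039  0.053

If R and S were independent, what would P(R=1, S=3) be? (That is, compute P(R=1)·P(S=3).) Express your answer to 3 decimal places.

P(R=1) = 0.165 + 0.029 + 0.056 = 0.250.
P(S=3) = 0.056 + 0.107 + 0.013 + 0.053 = 0.229.
Product: 0.250 × 0.229 = 0.057.

0.057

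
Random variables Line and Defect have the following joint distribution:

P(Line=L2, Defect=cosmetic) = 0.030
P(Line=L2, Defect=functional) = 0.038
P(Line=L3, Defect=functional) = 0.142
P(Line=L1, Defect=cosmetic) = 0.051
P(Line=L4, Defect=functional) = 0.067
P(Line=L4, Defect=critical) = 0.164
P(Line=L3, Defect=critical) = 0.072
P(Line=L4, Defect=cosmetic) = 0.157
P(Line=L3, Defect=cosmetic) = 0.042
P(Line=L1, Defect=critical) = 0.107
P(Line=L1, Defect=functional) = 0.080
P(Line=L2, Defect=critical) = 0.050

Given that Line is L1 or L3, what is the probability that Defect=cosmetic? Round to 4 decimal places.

P(Line=L1) = 0.051 + 0.080 + 0.107 = 0.238.
P(Line=L3) = 0.042 + 0.142 + 0.072 = 0.256.
P(Line ∈ {L1, L3}) = 0.238 + 0.256 = 0.494; P(Defect=cosmetic, Line ∈ {L1, L3}) = 0.051 + 0.042 = 0.093.
P(Defect=cosmetic | Line ∈ {L1, L3}) = 0.093/0.494 = 0.1883.

0.1883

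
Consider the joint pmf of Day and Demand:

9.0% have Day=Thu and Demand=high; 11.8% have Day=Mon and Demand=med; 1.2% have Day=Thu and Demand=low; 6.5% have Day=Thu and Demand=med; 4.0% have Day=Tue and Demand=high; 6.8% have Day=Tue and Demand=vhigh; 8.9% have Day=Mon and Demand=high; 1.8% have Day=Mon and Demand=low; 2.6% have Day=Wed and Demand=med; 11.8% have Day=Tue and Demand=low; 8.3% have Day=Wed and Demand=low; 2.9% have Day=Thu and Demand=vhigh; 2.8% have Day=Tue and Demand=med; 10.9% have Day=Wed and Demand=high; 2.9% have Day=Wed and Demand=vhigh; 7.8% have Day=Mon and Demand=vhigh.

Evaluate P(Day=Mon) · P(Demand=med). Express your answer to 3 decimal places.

P(Day=Mon) = 0.018 + 0.118 + 0.089 + 0.078 = 0.303.
P(Demand=med) = 0.118 + 0.028 + 0.026 + 0.065 = 0.237.
Product: 0.303 × 0.237 = 0.072.

0.072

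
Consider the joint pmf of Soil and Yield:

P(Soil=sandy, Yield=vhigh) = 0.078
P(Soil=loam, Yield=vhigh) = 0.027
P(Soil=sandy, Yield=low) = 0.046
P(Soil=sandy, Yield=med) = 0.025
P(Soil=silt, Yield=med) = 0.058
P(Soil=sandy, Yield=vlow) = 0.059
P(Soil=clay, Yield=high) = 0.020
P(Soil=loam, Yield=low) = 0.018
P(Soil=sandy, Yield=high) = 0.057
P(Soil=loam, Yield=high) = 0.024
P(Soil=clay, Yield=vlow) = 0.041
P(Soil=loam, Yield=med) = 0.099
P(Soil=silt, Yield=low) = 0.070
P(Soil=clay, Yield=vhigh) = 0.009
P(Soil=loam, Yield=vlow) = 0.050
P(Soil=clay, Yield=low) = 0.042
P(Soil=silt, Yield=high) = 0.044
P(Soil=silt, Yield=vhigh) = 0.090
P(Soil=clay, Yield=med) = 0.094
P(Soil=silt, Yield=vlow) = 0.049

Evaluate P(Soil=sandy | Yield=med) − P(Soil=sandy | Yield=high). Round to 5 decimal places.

P(Yield=med) = 0.025 + 0.099 + 0.094 + 0.058 = 0.276; P(Soil=sandy | Yield=med) = 0.025/0.276 = 0.090580.
P(Yield=high) = 0.057 + 0.024 + 0.020 + 0.044 = 0.145; P(Soil=sandy | Yield=high) = 0.057/0.145 = 0.393103.
Difference = -0.30252.

-0.30252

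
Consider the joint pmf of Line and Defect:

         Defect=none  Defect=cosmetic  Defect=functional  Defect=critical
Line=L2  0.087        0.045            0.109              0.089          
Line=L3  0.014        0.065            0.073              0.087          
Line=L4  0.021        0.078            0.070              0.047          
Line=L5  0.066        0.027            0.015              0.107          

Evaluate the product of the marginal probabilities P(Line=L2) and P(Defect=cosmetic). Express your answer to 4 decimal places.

0.0710

P(Line=L2) = 0.087 + 0.045 + 0.109 + 0.089 = 0.330.
P(Defect=cosmetic) = 0.045 + 0.065 + 0.078 + 0.027 = 0.215.
Product: 0.330 × 0.215 = 0.0710.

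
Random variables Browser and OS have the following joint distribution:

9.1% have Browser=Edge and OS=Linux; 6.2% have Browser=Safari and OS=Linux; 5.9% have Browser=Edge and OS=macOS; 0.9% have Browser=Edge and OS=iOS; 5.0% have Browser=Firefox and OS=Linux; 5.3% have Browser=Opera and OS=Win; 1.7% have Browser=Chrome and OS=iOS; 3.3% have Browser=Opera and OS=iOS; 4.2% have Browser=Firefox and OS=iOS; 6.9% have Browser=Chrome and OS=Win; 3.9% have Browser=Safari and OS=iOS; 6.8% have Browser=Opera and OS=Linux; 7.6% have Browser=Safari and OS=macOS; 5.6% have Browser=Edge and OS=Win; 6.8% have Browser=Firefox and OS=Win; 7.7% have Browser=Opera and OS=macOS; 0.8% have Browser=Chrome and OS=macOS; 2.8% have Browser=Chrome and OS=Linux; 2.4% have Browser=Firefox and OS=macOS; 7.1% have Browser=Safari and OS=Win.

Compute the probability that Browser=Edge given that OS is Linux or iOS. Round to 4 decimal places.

P(OS=Linux) = 0.028 + 0.050 + 0.062 + 0.091 + 0.068 = 0.299.
P(OS=iOS) = 0.017 + 0.042 + 0.039 + 0.009 + 0.033 = 0.140.
P(OS ∈ {Linux, iOS}) = 0.299 + 0.140 = 0.439; P(Browser=Edge, OS ∈ {Linux, iOS}) = 0.091 + 0.009 = 0.100.
P(Browser=Edge | OS ∈ {Linux, iOS}) = 0.100/0.439 = 0.2278.

0.2278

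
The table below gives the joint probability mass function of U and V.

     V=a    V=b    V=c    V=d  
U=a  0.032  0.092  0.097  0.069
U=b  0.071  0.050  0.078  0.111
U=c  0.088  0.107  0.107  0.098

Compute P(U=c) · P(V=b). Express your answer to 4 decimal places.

P(U=c) = 0.088 + 0.107 + 0.107 + 0.098 = 0.400.
P(V=b) = 0.092 + 0.050 + 0.107 = 0.249.
Product: 0.400 × 0.249 = 0.0996.

0.0996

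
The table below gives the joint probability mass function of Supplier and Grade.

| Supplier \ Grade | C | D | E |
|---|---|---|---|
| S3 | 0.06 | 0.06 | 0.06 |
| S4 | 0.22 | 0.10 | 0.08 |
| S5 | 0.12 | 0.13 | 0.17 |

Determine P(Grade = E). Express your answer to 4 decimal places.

0.3100

P(Grade=E) = 0.06 + 0.08 + 0.17 = 0.31.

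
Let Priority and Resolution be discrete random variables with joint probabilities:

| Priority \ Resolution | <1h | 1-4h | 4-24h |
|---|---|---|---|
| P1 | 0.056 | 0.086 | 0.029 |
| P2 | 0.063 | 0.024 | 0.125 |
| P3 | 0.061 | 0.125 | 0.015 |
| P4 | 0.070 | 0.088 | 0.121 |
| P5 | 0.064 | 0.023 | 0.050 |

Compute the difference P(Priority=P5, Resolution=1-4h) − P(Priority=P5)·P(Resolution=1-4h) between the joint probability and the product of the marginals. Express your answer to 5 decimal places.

-0.02440

P(Priority=P5) = 0.064 + 0.023 + 0.050 = 0.137.
P(Resolution=1-4h) = 0.086 + 0.024 + 0.125 + 0.088 + 0.023 = 0.346.
P(Priority=P5, Resolution=1-4h) − P(Priority=P5)P(Resolution=1-4h) = 0.023 − 0.137×0.346 = -0.02440.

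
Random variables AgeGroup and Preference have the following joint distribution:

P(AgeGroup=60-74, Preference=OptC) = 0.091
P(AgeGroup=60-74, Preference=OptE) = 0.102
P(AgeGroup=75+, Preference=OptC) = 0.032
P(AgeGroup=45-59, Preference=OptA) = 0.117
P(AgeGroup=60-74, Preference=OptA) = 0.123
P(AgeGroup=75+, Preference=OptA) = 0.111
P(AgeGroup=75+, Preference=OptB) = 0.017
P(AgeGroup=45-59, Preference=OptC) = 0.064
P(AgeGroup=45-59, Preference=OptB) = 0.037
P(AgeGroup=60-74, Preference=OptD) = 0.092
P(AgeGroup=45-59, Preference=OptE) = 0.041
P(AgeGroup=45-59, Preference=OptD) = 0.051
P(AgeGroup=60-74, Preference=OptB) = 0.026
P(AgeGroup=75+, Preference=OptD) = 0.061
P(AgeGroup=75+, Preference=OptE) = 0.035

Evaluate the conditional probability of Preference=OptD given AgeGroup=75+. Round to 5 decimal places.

P(AgeGroup=75+) = 0.111 + 0.017 + 0.032 + 0.061 + 0.035 = 0.256.
P(Preference=OptD | AgeGroup=75+) = 0.061/0.256 = 0.23828.

0.23828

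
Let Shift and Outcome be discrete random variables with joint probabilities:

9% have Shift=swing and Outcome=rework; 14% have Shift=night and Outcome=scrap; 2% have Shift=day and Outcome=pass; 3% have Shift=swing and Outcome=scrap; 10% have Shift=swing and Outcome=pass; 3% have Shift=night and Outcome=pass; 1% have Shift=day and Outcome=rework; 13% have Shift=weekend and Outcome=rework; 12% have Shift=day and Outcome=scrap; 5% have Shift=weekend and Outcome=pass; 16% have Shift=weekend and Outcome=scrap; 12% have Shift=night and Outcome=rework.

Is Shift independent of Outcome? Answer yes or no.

no

P(Shift=swing) = 0.22 and P(Outcome=scrap) = 0.45, so their product is 0.0990, but P(Shift=swing, Outcome=scrap) = 0.03. Since these differ, Shift and Outcome are not independent.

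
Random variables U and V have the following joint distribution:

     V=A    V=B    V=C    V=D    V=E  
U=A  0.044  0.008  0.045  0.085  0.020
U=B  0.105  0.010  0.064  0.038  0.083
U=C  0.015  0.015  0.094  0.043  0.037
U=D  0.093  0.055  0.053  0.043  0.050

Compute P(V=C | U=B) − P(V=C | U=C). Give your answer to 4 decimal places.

-0.2475

P(U=B) = 0.105 + 0.010 + 0.064 + 0.038 + 0.083 = 0.300; P(V=C | U=B) = 0.064/0.300 = 0.21333.
P(U=C) = 0.015 + 0.015 + 0.094 + 0.043 + 0.037 = 0.204; P(V=C | U=C) = 0.094/0.204 = 0.46078.
Difference = -0.2475.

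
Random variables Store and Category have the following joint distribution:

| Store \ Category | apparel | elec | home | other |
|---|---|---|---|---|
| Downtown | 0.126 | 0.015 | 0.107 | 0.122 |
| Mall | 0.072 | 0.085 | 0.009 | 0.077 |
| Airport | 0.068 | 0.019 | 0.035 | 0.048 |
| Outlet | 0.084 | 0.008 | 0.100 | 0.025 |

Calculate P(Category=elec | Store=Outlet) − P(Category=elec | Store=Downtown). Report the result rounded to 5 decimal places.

P(Store=Outlet) = 0.084 + 0.008 + 0.100 + 0.025 = 0.217; P(Category=elec | Store=Outlet) = 0.008/0.217 = 0.036866.
P(Store=Downtown) = 0.126 + 0.015 + 0.107 + 0.122 = 0.370; P(Category=elec | Store=Downtown) = 0.015/0.370 = 0.040541.
Difference = -0.00367.

-0.00367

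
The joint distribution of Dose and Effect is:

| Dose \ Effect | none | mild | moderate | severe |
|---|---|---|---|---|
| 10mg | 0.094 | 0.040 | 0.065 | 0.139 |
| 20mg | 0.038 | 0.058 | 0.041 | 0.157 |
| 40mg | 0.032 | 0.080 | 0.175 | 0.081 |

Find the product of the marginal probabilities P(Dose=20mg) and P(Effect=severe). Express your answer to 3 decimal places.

P(Dose=20mg) = 0.038 + 0.058 + 0.041 + 0.157 = 0.294.
P(Effect=severe) = 0.139 + 0.157 + 0.081 = 0.377.
Product: 0.294 × 0.377 = 0.111.

0.111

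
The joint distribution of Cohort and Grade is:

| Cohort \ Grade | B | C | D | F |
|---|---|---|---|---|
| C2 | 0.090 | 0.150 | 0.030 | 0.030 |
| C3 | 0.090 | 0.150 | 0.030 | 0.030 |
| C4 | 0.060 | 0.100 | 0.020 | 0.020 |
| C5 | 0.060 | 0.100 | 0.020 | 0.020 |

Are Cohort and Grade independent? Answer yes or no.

Every cell satisfies P(Cohort,Grade) = P(Cohort)·P(Grade). For instance P(Cohort=C5) = 0.200, P(Grade=F) = 0.100, and 0.200×0.100 = 0.020 matches the joint entry. So Cohort and Grade are independent.

yes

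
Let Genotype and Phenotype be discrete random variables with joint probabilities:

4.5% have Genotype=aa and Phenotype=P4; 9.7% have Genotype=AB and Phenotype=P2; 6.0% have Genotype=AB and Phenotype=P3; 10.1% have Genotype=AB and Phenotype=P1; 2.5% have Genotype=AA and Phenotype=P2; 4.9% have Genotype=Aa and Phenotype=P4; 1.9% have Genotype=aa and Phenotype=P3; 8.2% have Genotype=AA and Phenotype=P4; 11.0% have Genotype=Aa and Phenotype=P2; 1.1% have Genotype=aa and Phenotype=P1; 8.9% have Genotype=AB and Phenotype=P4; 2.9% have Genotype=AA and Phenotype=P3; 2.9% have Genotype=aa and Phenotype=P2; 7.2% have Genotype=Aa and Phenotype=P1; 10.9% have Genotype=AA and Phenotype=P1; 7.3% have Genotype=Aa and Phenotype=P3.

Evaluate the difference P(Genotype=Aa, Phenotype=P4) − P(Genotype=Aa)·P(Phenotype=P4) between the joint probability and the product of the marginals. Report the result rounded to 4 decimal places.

-0.0316

P(Genotype=Aa) = 0.072 + 0.110 + 0.073 + 0.049 = 0.304.
P(Phenotype=P4) = 0.082 + 0.049 + 0.045 + 0.089 = 0.265.
P(Genotype=Aa, Phenotype=P4) − P(Genotype=Aa)P(Phenotype=P4) = 0.049 − 0.304×0.265 = -0.0316.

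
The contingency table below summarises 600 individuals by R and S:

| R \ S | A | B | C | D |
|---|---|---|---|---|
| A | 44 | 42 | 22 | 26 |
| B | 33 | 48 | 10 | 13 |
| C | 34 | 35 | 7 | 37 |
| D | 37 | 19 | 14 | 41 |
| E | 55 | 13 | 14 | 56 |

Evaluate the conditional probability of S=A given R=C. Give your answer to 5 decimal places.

Total with R=C: 34 + 35 + 7 + 37 = 113.
P(S=A | R=C) = 34/113 = 0.30088.

0.30088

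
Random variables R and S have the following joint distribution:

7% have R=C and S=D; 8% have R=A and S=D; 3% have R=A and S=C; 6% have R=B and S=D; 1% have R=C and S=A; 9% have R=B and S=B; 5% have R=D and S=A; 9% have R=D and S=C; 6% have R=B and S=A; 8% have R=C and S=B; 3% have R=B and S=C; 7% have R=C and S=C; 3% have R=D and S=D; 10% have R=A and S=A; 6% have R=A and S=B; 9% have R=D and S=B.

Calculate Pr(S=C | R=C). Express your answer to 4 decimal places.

P(R=C) = 0.01 + 0.08 + 0.07 + 0.07 = 0.23.
P(S=C | R=C) = 0.07/0.23 = 0.3043.

0.3043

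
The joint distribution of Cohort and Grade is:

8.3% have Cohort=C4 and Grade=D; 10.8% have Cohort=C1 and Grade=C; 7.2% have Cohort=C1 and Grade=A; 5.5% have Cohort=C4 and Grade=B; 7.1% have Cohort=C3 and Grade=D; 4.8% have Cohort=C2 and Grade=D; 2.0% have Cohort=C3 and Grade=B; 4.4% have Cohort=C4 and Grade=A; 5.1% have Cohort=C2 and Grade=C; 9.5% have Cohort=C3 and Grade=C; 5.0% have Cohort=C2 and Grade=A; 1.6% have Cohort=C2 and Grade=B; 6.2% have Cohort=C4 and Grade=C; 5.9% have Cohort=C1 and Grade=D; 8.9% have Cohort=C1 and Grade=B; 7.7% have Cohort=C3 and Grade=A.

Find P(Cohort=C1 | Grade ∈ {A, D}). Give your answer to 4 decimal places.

P(Grade=A) = 0.072 + 0.050 + 0.077 + 0.044 = 0.243.
P(Grade=D) = 0.059 + 0.048 + 0.071 + 0.083 = 0.261.
P(Grade ∈ {A, D}) = 0.243 + 0.261 = 0.504; P(Cohort=C1, Grade ∈ {A, D}) = 0.072 + 0.059 = 0.131.
P(Cohort=C1 | Grade ∈ {A, D}) = 0.131/0.504 = 0.2599.

0.2599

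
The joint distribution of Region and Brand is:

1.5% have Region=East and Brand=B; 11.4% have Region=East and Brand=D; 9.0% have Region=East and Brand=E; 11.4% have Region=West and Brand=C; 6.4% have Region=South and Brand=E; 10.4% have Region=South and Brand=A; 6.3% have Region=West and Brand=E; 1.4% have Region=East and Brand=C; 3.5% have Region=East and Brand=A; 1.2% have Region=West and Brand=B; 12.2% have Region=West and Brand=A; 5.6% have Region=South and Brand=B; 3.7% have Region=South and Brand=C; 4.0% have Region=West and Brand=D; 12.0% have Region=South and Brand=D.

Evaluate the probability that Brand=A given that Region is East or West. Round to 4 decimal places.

P(Region=East) = 0.035 + 0.015 + 0.014 + 0.114 + 0.090 = 0.268.
P(Region=West) = 0.122 + 0.012 + 0.114 + 0.040 + 0.063 = 0.351.
P(Region ∈ {East, West}) = 0.268 + 0.351 = 0.619; P(Brand=A, Region ∈ {East, West}) = 0.035 + 0.122 = 0.157.
P(Brand=A | Region ∈ {East, West}) = 0.157/0.619 = 0.2536.

0.2536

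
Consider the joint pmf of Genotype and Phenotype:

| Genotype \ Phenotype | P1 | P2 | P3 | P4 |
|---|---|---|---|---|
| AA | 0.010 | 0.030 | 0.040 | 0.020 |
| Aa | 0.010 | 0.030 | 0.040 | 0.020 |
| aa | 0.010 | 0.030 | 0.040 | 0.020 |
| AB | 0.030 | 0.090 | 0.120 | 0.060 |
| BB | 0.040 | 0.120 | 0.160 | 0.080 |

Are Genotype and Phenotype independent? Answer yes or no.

yes

Every cell satisfies P(Genotype,Phenotype) = P(Genotype)·P(Phenotype). For instance P(Genotype=AB) = 0.300, P(Phenotype=P2) = 0.300, and 0.300×0.300 = 0.090 matches the joint entry. So Genotype and Phenotype are independent.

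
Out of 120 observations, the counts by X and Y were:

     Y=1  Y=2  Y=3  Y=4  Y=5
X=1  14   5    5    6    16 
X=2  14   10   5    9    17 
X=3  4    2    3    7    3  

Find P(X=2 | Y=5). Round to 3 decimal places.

Total with Y=5: 16 + 17 + 3 = 36.
P(X=2 | Y=5) = 17/36 = 0.472.

0.472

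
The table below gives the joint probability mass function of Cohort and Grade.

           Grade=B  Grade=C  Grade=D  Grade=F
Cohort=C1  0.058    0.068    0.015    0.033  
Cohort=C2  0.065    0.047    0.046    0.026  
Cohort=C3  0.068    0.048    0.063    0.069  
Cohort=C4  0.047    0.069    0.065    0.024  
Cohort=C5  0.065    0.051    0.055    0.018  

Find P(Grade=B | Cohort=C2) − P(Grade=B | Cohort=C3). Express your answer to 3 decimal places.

0.079

P(Cohort=C2) = 0.065 + 0.047 + 0.046 + 0.026 = 0.184; P(Grade=B | Cohort=C2) = 0.065/0.184 = 0.3533.
P(Cohort=C3) = 0.068 + 0.048 + 0.063 + 0.069 = 0.248; P(Grade=B | Cohort=C3) = 0.068/0.248 = 0.2742.
Difference = 0.079.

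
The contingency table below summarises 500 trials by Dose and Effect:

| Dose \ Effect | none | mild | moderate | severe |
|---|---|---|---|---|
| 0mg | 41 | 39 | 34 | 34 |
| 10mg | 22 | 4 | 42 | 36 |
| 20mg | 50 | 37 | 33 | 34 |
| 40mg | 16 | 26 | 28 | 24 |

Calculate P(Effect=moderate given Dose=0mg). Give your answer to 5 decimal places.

Total with Dose=0mg: 41 + 39 + 34 + 34 = 148.
P(Effect=moderate | Dose=0mg) = 34/148 = 0.22973.

0.22973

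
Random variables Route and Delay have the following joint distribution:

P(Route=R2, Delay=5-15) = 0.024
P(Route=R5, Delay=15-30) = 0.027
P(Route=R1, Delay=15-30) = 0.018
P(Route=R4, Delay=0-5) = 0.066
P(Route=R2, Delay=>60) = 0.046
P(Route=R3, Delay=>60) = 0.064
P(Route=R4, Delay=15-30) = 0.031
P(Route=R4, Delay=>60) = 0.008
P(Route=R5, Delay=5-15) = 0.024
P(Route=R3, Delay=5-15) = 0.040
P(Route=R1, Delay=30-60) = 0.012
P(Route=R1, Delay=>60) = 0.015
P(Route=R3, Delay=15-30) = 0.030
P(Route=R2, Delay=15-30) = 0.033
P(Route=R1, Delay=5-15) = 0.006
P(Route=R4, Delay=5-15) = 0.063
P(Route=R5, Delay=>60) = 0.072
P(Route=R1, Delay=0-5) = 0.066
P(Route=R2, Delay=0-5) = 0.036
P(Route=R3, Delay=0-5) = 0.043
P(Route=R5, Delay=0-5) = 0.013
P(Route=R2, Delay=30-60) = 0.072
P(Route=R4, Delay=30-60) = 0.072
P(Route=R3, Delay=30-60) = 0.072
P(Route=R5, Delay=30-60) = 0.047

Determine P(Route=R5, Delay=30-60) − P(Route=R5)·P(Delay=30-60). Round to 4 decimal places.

-0.0033

P(Route=R5) = 0.013 + 0.024 + 0.027 + 0.047 + 0.072 = 0.183.
P(Delay=30-60) = 0.012 + 0.072 + 0.072 + 0.072 + 0.047 = 0.275.
P(Route=R5, Delay=30-60) − P(Route=R5)P(Delay=30-60) = 0.047 − 0.183×0.275 = -0.0033.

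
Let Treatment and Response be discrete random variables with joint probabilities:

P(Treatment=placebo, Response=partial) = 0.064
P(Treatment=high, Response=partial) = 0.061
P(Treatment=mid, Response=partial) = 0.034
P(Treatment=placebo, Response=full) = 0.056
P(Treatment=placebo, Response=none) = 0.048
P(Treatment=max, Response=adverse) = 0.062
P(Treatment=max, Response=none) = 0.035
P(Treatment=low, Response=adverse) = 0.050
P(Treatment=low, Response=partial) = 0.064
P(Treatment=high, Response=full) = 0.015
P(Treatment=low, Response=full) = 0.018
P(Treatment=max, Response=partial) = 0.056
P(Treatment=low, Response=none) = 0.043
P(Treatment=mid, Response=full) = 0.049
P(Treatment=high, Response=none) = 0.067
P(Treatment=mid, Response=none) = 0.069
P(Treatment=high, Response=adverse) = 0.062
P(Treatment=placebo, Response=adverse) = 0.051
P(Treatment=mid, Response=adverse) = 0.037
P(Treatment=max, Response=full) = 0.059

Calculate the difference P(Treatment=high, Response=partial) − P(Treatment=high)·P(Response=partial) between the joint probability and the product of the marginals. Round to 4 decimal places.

P(Treatment=high) = 0.067 + 0.061 + 0.015 + 0.062 = 0.205.
P(Response=partial) = 0.064 + 0.064 + 0.034 + 0.061 + 0.056 = 0.279.
P(Treatment=high, Response=partial) − P(Treatment=high)P(Response=partial) = 0.061 − 0.205×0.279 = 0.0038.

0.0038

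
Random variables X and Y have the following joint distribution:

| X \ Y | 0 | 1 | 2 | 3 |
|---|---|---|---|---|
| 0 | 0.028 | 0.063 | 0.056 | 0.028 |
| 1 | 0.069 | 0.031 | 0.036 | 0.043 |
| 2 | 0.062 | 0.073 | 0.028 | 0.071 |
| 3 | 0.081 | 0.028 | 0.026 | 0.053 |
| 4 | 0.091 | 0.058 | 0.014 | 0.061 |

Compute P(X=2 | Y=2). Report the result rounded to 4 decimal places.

P(Y=2) = 0.056 + 0.036 + 0.028 + 0.026 + 0.014 = 0.160.
P(X=2 | Y=2) = 0.028/0.160 = 0.1750.

0.1750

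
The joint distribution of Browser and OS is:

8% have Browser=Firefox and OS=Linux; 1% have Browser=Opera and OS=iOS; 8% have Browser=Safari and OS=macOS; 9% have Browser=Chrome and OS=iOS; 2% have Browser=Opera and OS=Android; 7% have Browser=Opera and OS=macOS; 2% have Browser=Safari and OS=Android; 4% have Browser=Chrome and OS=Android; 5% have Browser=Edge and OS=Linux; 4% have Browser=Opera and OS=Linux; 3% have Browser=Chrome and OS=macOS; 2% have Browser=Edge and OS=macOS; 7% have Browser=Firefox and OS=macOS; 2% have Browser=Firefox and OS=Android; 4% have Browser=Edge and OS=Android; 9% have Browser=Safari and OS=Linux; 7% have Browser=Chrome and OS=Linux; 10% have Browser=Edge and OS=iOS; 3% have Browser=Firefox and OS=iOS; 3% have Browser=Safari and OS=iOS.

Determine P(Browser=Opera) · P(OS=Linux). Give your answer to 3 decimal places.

0.046

P(Browser=Opera) = 0.07 + 0.04 + 0.01 + 0.02 = 0.14.
P(OS=Linux) = 0.07 + 0.08 + 0.09 + 0.05 + 0.04 = 0.33.
Product: 0.14 × 0.33 = 0.046.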